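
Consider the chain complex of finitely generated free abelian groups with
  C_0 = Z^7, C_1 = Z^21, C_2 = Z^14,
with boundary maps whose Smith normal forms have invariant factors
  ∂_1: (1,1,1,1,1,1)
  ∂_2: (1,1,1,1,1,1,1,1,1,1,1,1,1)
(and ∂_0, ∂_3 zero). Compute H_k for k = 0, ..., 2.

H_0 ≅ Z,  H_1 ≅ Z^2,  H_2 ≅ Z.

H_0: b_0 = 7 − 0 − 6 = 1; torsion from ∂_1 factors > 1: none. So H_0 ≅ Z.
H_1: b_1 = 21 − 6 − 13 = 2; torsion from ∂_2 factors > 1: none. So H_1 ≅ Z^2.
H_2: b_2 = 14 − 13 − 0 = 1; torsion from ∂_3 factors > 1: none. So H_2 ≅ Z.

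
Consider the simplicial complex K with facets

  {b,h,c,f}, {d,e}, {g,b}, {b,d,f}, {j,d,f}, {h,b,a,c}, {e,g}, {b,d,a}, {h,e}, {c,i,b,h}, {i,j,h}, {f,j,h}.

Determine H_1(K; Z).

H_1 ≅ Z^2.

Fix the vertex order a < b < c < d < e < f < g < h < i < j and write every simplex with vertices in increasing order. Then dim K = 3 and the simplices of K are:

  0-simplices (10): a, b, c, d, e, f, g, h, i, j
  1-simplices (23): ab, ac, ad, ah, bc, bd, bf, bg, bh, bi, cf, ch, ci, de, df, dj, eg, eh, fh, fj, hi, hj, ij
  2-simplices (15): abc, abd, abh, ach, bcf, bch, bci, bdf, bfh, bhi, cfh, chi, dfj, fhj, hij
  3-simplices (3): abch, bcfh, bchi

so the chain groups are C_0 ≅ Z^10, C_1 ≅ Z^23, C_2 ≅ Z^15, C_3 ≅ Z^3.

The boundary map ∂_1: C_1 → C_0 sends each edge [p,q] (with p < q) to q − p. For instance
  ∂ab = b − a.
The resulting 10×23 matrix has rank 9, and its Smith normal form has invariant factors (1,1,1,1,1,1,1,1,1).

Boundary ∂_2: C_2 → C_1 acts by ∂[p,q,r] = [q,r] − [p,r] + [p,q]. For instance
  ∂abc = bc − ac + ab,
  ∂fhj = hj − fj + fh.
The resulting 23×15 matrix has rank 12, and its Smith normal form has invariant factors (1,1,1,1,1,1,1,1,1,1,1,1).

Boundary ∂_3: C_3 → C_2 sends each 3-simplex σ to the alternating sum Σ_i (−1)^i (σ with its i-th vertex removed). For instance
  ∂abch = bch − ach + abh − abc,
  ∂bcfh = cfh − bfh + bch − bcf.
As a 15×3 matrix over Z this has rank 3, with invariant factors (1,1,1).

Now H_k = ker ∂_k / im ∂_{k+1}, so:

  H_1: rank ker ∂_1 − rank ∂_2 = (23 − 9) − 12 = 2, and the invariant factors of ∂_2 are all 1, so H_1 ≅ Z^2.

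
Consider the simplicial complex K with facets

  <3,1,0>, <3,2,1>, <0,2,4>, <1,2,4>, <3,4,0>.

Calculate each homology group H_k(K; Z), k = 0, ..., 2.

K has 5 vertices, 10 edges, 5 triangles.
rank ∂_0 = 0, rank ∂_1 = 4 ⇒ b_0 = 5 − 0 − 4 = 1; all invariant factors of ∂_1 are 1 so no torsion. So H_0 = Z.
rank ∂_1 = 4, rank ∂_2 = 5 ⇒ b_1 = 10 − 4 − 5 = 1; all invariant factors of ∂_2 are 1 so no torsion. So H_1 = Z.
rank ∂_2 = 5, rank ∂_3 = 0 ⇒ b_2 = 5 − 5 − 0 = 0. So H_2 = 0.

H_0 ≅ Z,  H_1 ≅ Z,  H_2 = 0.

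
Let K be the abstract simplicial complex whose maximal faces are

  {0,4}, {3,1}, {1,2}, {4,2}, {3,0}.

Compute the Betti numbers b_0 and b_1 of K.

Fix the vertex order 0 < 1 < 2 < 3 < 4 and write every simplex with vertices in increasing order. Then dim K = 1 and the simplices of K are:

  0-simplices (5): [0], [1], [2], [3], [4]
  1-simplices (5): [0,3], [0,4], [1,2], [1,3], [2,4]

Hence C_0 ≅ Z^5, C_1 ≅ Z^5.

Boundary ∂_1: C_1 → C_0 maps an edge to its endpoints' difference, ∂[p,q] = q − p. For instance
  ∂[0,3] = [3] − [0].
This gives a 5×5 integer matrix of rank 4; reducing to Smith normal form yields diagonal entries (1,1,1,1).

Now H_k = ker ∂_k / im ∂_{k+1}, so:

  H_0: rank C_0 − rank ∂_1 = 5 − 4 = 1, and the invariant factors of ∂_1 are all 1, so H_0 = Z.
  H_1: rank ker ∂_1 − rank ∂_2 = (5 − 4) − 0 = 1, and there is no ∂_2, so H_1 = Z.

Hence the Betti numbers are b_0 = 1, b_1 = 1.

b_0 = 1, b_1 = 1.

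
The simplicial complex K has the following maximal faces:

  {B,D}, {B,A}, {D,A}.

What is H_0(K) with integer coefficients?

H_0 = Z.

Fix the vertex order A < B < D and write every simplex with vertices in increasing order. Then dim K = 1 and the simplices of K are:

  0-simplices (3): A, B, D
  1-simplices (3): AB, AD, BD

Hence C_0 ≅ Z^3, C_1 ≅ Z^3.

Boundary ∂_1: C_1 → C_0 is given by ∂[p,q] = [q] − [p]. For instance
  ∂AB = B − A.
As a 3×3 matrix over Z this has rank 2, with invariant factors (1,1).

Computing H_k = (kernel of ∂_k) / (image of ∂_{k+1}):

  H_0: rank C_0 − rank ∂_1 = 3 − 2 = 1, and the invariant factors of ∂_1 are all 1, so H_0 = Z.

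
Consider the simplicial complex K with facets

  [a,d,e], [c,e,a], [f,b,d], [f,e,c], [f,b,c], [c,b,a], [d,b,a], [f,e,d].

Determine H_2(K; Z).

We work with the vertex ordering a < b < c < d < e < f. The simplices of K, each written with vertices in increasing order, are:

  0-simplices (6): a, b, c, d, e, f
  1-simplices (12): ab, ac, ad, ae, bc, bd, bf, ce, cf, de, df, ef
  2-simplices (8): abc, abd, ace, ade, bcf, bdf, cef, def

giving chain groups C_0 ≅ Z^6, C_1 ≅ Z^12, C_2 ≅ Z^8.

Boundary ∂_1: C_1 → C_0 is given by ∂[p,q] = [q] − [p]. For instance
  ∂de = e − d.
The 6×12 boundary matrix has rank 5 and Smith normal form diag(1,1,1,1,1).

The boundary map ∂_2: C_2 → C_1 sends each 2-simplex [p,q,r] to [q,r] − [p,r] + [p,q]. For instance
  ∂abc = bc − ac + ab,
  ∂bdf = df − bf + bd.
The resulting 12×8 matrix has rank 7, and its Smith normal form has invariant factors (1,1,1,1,1,1,1).

Reading off H_k = ker ∂_k / im ∂_{k+1}:

  H_2: rank ker ∂_2 − rank ∂_3 = (8 − 7) − 0 = 1, and there is no ∂_3, so H_2 ≅ Z.

(K is a triangulation of the 2-sphere S^2.)

H_2 = Z.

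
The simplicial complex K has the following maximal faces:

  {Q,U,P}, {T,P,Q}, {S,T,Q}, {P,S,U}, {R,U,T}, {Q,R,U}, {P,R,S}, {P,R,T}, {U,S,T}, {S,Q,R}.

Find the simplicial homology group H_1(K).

We work with the vertex ordering P < Q < R < S < T < U. The simplices of K, each written with vertices in increasing order, are:

  0-simplices (6): P, Q, R, S, T, U
  1-simplices (15): PQ, PR, PS, PT, PU, QR, QS, QT, QU, RS, RT, RU, ST, SU, TU
  2-simplices (10): PQT, PQU, PRS, PRT, PSU, QRS, QRU, QST, RTU, STU

giving chain groups C_0 ≅ Z^6, C_1 ≅ Z^15, C_2 ≅ Z^10.

The boundary map ∂_1: C_1 → C_0 sends each edge [p,q] (with p < q) to q − p. For instance
  ∂RS = S − R.
The 6×15 boundary matrix has rank 5 and Smith normal form diag(1,1,1,1,1).

The boundary map ∂_2: C_2 → C_1 acts by ∂[p,q,r] = [q,r] − [p,r] + [p,q]. For instance
  ∂STU = TU − SU + ST,
  ∂QRS = RS − QS + QR.
As a 15×10 matrix over Z this has rank 10, with invariant factors (1,1,1,1,1,1,1,1,1,2).

From H_k ≅ ker(∂_k) / im(∂_{k+1}) we obtain:

  H_1: rank ker ∂_1 − rank ∂_2 = (15 − 5) − 10 = 0, and ∂_2 has invariant factor 2 > 1, so H_1 ≅ Z/2.

(K is a triangulation of the real projective plane RP^2.)

H_1 ≅ Z/2.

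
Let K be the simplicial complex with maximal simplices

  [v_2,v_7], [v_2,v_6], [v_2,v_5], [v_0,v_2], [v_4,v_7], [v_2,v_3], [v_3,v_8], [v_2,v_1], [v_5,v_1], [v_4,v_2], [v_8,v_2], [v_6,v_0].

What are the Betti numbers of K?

b_0 = 1, b_1 = 4.

Order the vertices as v_0 < v_1 < v_2 < v_3 < v_4 < v_5 < v_6 < v_7 < v_8. Listing each simplex with vertices in this order, K has dimension 1 with simplices:

  0-simplices (9): [v_0], [v_1], [v_2], [v_3], [v_4], [v_5], [v_6], [v_7], [v_8]
  1-simplices (12): [v_0,v_2], [v_0,v_6], [v_1,v_2], [v_1,v_5], [v_2,v_3], [v_2,v_4], [v_2,v_5], [v_2,v_6], [v_2,v_7], [v_2,v_8], [v_3,v_8], [v_4,v_7]

giving chain groups C_0 ≅ Z^9, C_1 ≅ Z^12.

The boundary map ∂_1: C_1 → C_0 sends each edge [p,q] (with p < q) to q − p. For instance
  ∂[v_2,v_5] = [v_5] − [v_2].
The 9×12 boundary matrix has rank 8 and Smith normal form diag(1,1,1,1,1,1,1,1).

From H_k ≅ ker(∂_k) / im(∂_{k+1}) we obtain:

  H_0: rank C_0 − rank ∂_1 = 9 − 8 = 1, and the invariant factors of ∂_1 are all 1, so H_0 = Z.
  H_1: rank ker ∂_1 − rank ∂_2 = (12 − 8) − 0 = 4, and there is no ∂_2, so H_1 = Z^4.

As a check, the Euler characteristic is 9 − 12 = -3, which agrees with 1 − 4 = -3.

Hence the Betti numbers are b_0 = 1, b_1 = 4.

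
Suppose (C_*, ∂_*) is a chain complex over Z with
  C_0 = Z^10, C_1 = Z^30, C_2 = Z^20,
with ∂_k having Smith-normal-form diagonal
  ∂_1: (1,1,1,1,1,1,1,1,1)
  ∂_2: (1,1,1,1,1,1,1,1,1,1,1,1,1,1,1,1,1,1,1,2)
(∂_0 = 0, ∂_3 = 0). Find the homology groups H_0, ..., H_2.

H_0 = Z,  H_1 = Z ⊕ Z/2,  H_2 = 0.

H_0: b_0 = 10 − 0 − 9 = 1; torsion from ∂_1 factors > 1: none. So H_0 = Z.
H_1: b_1 = 30 − 9 − 20 = 1; torsion from ∂_2 factors > 1: [2]. So H_1 = Z ⊕ Z/2.
H_2: b_2 = 20 − 20 − 0 = 0; torsion from ∂_3 factors > 1: none. So H_2 = 0.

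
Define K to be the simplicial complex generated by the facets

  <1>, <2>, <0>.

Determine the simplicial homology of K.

Take the total order 0 < 1 < 2 on the vertex set. Then K (dimension 0) consists of the simplices:

  0-simplices (3): [0], [1], [2]

giving chain groups C_0 ≅ Z^3.

From H_k ≅ ker(∂_k) / im(∂_{k+1}) we obtain:

  H_0: rank C_0 − rank ∂_1 = 3 − 0 = 3, and there is no ∂_1, so H_0 = Z^3.

H_0 = Z^3.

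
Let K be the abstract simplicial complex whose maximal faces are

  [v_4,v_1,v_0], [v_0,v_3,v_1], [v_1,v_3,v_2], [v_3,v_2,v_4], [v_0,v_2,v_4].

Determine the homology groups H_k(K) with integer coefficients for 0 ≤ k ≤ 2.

Order the vertices as v_0 < v_1 < v_2 < v_3 < v_4. Listing each simplex with vertices in this order, K has dimension 2 with simplices:

  0-simplices (5): [v_0], [v_1], [v_2], [v_3], [v_4]
  1-simplices (10): [v_0,v_1], [v_0,v_2], [v_0,v_3], [v_0,v_4], [v_1,v_2], [v_1,v_3], [v_1,v_4], [v_2,v_3], [v_2,v_4], [v_3,v_4]
  2-simplices (5): [v_0,v_1,v_3], [v_0,v_1,v_4], [v_0,v_2,v_4], [v_1,v_2,v_3], [v_2,v_3,v_4]

giving chain groups C_0 ≅ Z^5, C_1 ≅ Z^10, C_2 ≅ Z^5.

∂_1: C_1 → C_0 is given by ∂[p,q] = [q] − [p].
As a 5×10 matrix over Z this has rank 4, with invariant factors (1,1,1,1).

∂_2: C_2 → C_1 maps a triangle to the signed sum of its edges. For instance
  ∂[v_0,v_1,v_3] = [v_1,v_3] − [v_0,v_3] + [v_0,v_1],
  ∂[v_1,v_2,v_3] = [v_2,v_3] − [v_1,v_3] + [v_1,v_2].
This gives a 10×5 integer matrix of rank 5; reducing to Smith normal form yields diagonal entries (1,1,1,1,1).

From H_k ≅ ker(∂_k) / im(∂_{k+1}) we obtain:

  H_0: rank C_0 − rank ∂_1 = 5 − 4 = 1, and the invariant factors of ∂_1 are all 1, so H_0 ≅ Z.
  H_1: rank ker ∂_1 − rank ∂_2 = (10 − 4) − 5 = 1, and the invariant factors of ∂_2 are all 1, so H_1 ≅ Z.
  H_2: rank ker ∂_2 − rank ∂_3 = (5 − 5) − 0 = 0, and there is no ∂_3, so H_2 ≅ 0.

As a check, the Euler characteristic is 5 − 10 + 5 = 0, which agrees with 1 − 1 + 0 = 0.

H_0 ≅ Z,  H_1 ≅ Z,  H_2 = 0.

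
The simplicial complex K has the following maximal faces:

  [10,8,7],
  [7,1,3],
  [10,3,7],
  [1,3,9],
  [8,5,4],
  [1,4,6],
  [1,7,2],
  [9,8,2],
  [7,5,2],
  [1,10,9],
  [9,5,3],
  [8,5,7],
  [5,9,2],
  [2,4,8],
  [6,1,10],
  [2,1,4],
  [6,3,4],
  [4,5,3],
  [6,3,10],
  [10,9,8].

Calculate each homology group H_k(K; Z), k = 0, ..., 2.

H_0 = Z,  H_1 = Z ⊕ Z/2,  H_2 = 0.

Take the total order 1 < 2 < 3 < 4 < 5 < 6 < 7 < 8 < 9 < 10 on the vertex set. Then K (dimension 2) consists of the simplices:

  0-simplices (10): [1], [2], [3], [4], [5], [6], [7], [8], [9], [10]
  1-simplices (30): (30 of them)
  2-simplices (20): (20 of them)

so the chain groups are C_0 ≅ Z^10, C_1 ≅ Z^30, C_2 ≅ Z^20.

∂_1: C_1 → C_0 is given by ∂[p,q] = [q] − [p]. For instance
  ∂[1,10] = [10] − [1].
This gives a 10×30 integer matrix of rank 9; reducing to Smith normal form yields diagonal entries (1,1,1,1,1,1,1,1,1).

The boundary map ∂_2: C_2 → C_1 sends each 2-simplex [p,q,r] to [q,r] − [p,r] + [p,q]. For instance
  ∂[2,4,8] = [4,8] − [2,8] + [2,4],
  ∂[2,5,9] = [5,9] − [2,9] + [2,5].
The 30×20 boundary matrix has rank 20 and Smith normal form diag(1,1,1,1,1,1,1,1,1,1,1,1,1,1,1,1,1,1,1,2).

From H_k ≅ ker(∂_k) / im(∂_{k+1}) we obtain:

  H_0: rank C_0 − rank ∂_1 = 10 − 9 = 1, and the invariant factors of ∂_1 are all 1, so H_0 = Z.
  H_1: rank ker ∂_1 − rank ∂_2 = (30 − 9) − 20 = 1, and ∂_2 has invariant factor 2 > 1, so H_1 = Z ⊕ Z/2.
  H_2: rank ker ∂_2 − rank ∂_3 = (20 − 20) − 0 = 0, and there is no ∂_3, so H_2 = 0.

(K is a triangulation of the Klein bottle.)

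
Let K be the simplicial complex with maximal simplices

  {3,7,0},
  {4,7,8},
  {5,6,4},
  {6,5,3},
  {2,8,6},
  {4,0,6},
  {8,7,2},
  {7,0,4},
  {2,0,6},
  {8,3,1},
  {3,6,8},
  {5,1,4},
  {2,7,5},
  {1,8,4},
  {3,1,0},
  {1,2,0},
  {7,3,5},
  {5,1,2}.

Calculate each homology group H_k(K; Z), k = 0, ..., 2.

H_0 ≅ Z,  H_1 ≅ Z^2,  H_2 ≅ Z.

Order the vertices as 0 < 1 < 2 < 3 < 4 < 5 < 6 < 7 < 8. Listing each simplex with vertices in this order, K has dimension 2 with simplices:

  0-simplices (9): [0], [1], [2], [3], [4], [5], [6], [7], [8]
  1-simplices (27): (27 of them)
  2-simplices (18): [0,1,2], [0,1,3], [0,2,6], [0,3,7], [0,4,6], [0,4,7], [1,2,5], [1,3,8], [1,4,5], [1,4,8], [2,5,7], [2,6,8], [2,7,8], [3,5,6], [3,5,7], [3,6,8], [4,5,6], [4,7,8]

giving chain groups C_0 ≅ Z^9, C_1 ≅ Z^27, C_2 ≅ Z^18.

The boundary map ∂_1: C_1 → C_0 sends each edge [p,q] (with p < q) to q − p. For instance
  ∂[3,5] = [5] − [3].
The 9×27 boundary matrix has rank 8 and Smith normal form diag(1,1,1,1,1,1,1,1).

∂_2: C_2 → C_1 maps a triangle to the signed sum of its edges. For instance
  ∂[0,3,7] = [3,7] − [0,7] + [0,3],
  ∂[1,4,8] = [4,8] − [1,8] + [1,4].
The 27×18 boundary matrix has rank 17 and Smith normal form diag(1,1,1,1,1,1,1,1,1,1,1,1,1,1,1,1,1).

Computing H_k = (kernel of ∂_k) / (image of ∂_{k+1}):

  H_0: rank C_0 − rank ∂_1 = 9 − 8 = 1, and the invariant factors of ∂_1 are all 1, so H_0 = Z.
  H_1: rank ker ∂_1 − rank ∂_2 = (27 − 8) − 17 = 2, and the invariant factors of ∂_2 are all 1, so H_1 = Z^2.
  H_2: rank ker ∂_2 − rank ∂_3 = (18 − 17) − 0 = 1, and there is no ∂_3, so H_2 = Z.

As a check, the Euler characteristic is 9 − 27 + 18 = 0, which agrees with 1 − 2 + 1 = 0.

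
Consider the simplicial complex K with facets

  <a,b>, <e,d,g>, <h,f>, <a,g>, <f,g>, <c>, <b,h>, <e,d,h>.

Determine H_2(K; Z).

H_2 = 0.

K has 8 vertices, 10 edges, 2 triangles.
rank ∂_2 = 2, rank ∂_3 = 0 ⇒ b_2 = 2 − 2 − 0 = 0. So H_2 ≅ 0.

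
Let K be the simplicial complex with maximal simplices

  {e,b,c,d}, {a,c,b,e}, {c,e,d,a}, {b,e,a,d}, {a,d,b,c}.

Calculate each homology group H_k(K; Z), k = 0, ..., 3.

H_0 = Z,  H_1 = 0,  H_2 = 0,  H_3 = Z.

Order the vertices as a < b < c < d < e. Listing each simplex with vertices in this order, K has dimension 3 with simplices:

  0-simplices (5): a, b, c, d, e
  1-simplices (10): ab, ac, ad, ae, bc, bd, be, cd, ce, de
  2-simplices (10): abc, abd, abe, acd, ace, ade, bcd, bce, bde, cde
  3-simplices (5): abcd, abce, abde, acde, bcde

so the chain groups are C_0 ≅ Z^5, C_1 ≅ Z^10, C_2 ≅ Z^10, C_3 ≅ Z^5.

The boundary map ∂_1: C_1 → C_0 is given by ∂[p,q] = [q] − [p]. For instance
  ∂cd = d − c.
The 5×10 boundary matrix has rank 4 and Smith normal form diag(1,1,1,1).

The boundary map ∂_2: C_2 → C_1 sends each 2-simplex [p,q,r] to [q,r] − [p,r] + [p,q]. For instance
  ∂bce = ce − be + bc,
  ∂ace = ce − ae + ac.
The 10×10 boundary matrix has rank 6 and Smith normal form diag(1,1,1,1,1,1).

Boundary ∂_3: C_3 → C_2 sends each 3-simplex σ to the alternating sum Σ_i (−1)^i (σ with its i-th vertex removed). For instance
  ∂bcde = cde − bde + bce − bcd,
  ∂abcd = bcd − acd + abd − abc.
As a 10×5 matrix over Z this has rank 4, with invariant factors (1,1,1,1).

Reading off H_k = ker ∂_k / im ∂_{k+1}:

  H_0: rank C_0 − rank ∂_1 = 5 − 4 = 1, and the invariant factors of ∂_1 are all 1, so H_0 = Z.
  H_1: rank ker ∂_1 − rank ∂_2 = (10 − 4) − 6 = 0, and the invariant factors of ∂_2 are all 1, so H_1 = 0.
  H_2: rank ker ∂_2 − rank ∂_3 = (10 − 6) − 4 = 0, and the invariant factors of ∂_3 are all 1, so H_2 = 0.
  H_3: rank ker ∂_3 − rank ∂_4 = (5 − 4) − 0 = 1, and there is no ∂_4, so H_3 = Z.

As a check, the Euler characteristic is 5 − 10 + 10 − 5 = 0, which agrees with 1 − 0 + 0 − 1 = 0.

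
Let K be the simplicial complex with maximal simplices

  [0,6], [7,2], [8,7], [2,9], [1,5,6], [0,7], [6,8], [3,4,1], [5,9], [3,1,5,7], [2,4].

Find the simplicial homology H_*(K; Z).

H_0 ≅ Z,  H_1 ≅ Z^4,  H_2 = 0,  H_3 = 0.

K has 10 vertices, 18 edges, 6 triangles, 1 3-simplex.
rank ∂_0 = 0, rank ∂_1 = 9 ⇒ b_0 = 10 − 0 − 9 = 1; all invariant factors of ∂_1 are 1 so no torsion. So H_0 ≅ Z.
rank ∂_1 = 9, rank ∂_2 = 5 ⇒ b_1 = 18 − 9 − 5 = 4; all invariant factors of ∂_2 are 1 so no torsion. So H_1 ≅ Z^4.
rank ∂_2 = 5, rank ∂_3 = 1 ⇒ b_2 = 6 − 5 − 1 = 0; all invariant factors of ∂_3 are 1 so no torsion. So H_2 ≅ 0.
rank ∂_3 = 1, rank ∂_4 = 0 ⇒ b_3 = 1 − 1 − 0 = 0. So H_3 ≅ 0.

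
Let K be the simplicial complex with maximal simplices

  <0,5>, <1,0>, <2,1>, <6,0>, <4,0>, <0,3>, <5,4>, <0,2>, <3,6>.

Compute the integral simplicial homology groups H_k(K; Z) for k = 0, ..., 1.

H_0 ≅ Z,  H_1 ≅ Z^3.

K has 7 vertices, 9 edges.
rank ∂_0 = 0, rank ∂_1 = 6 ⇒ b_0 = 7 − 0 − 6 = 1; all invariant factors of ∂_1 are 1 so no torsion. So H_0 = Z.
rank ∂_1 = 6, rank ∂_2 = 0 ⇒ b_1 = 9 − 6 − 0 = 3. So H_1 = Z^3.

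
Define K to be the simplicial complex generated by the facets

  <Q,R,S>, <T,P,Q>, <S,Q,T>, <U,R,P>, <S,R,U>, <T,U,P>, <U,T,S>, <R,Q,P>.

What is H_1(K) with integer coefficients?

H_1 = 0.

Order the vertices as P < Q < R < S < T < U. Listing each simplex with vertices in this order, K has dimension 2 with simplices:

  0-simplices (6): P, Q, R, S, T, U
  1-simplices (12): PQ, PR, PT, PU, QR, QS, QT, RS, RU, ST, SU, TU
  2-simplices (8): PQR, PQT, PRU, PTU, QRS, QST, RSU, STU

giving chain groups C_0 ≅ Z^6, C_1 ≅ Z^12, C_2 ≅ Z^8.

∂_1: C_1 → C_0 sends each edge [p,q] (with p < q) to q − p. For instance
  ∂SU = U − S.
The resulting 6×12 matrix has rank 5, and its Smith normal form has invariant factors (1,1,1,1,1).

Boundary ∂_2: C_2 → C_1 maps a triangle to the signed sum of its edges. For instance
  ∂PTU = TU − PU + PT,
  ∂PRU = RU − PU + PR.
The 12×8 boundary matrix has rank 7 and Smith normal form diag(1,1,1,1,1,1,1).

Computing H_k = (kernel of ∂_k) / (image of ∂_{k+1}):

  H_1: rank ker ∂_1 − rank ∂_2 = (12 − 5) − 7 = 0, and the invariant factors of ∂_2 are all 1, so H_1 ≅ 0.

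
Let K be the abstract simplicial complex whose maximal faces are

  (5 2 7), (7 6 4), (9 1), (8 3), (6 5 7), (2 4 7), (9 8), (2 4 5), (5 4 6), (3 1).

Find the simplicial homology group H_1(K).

H_1 ≅ Z.

Fix the vertex order 1 < 2 < 3 < 4 < 5 < 6 < 7 < 8 < 9 and write every simplex with vertices in increasing order. Then dim K = 2 and the simplices of K are:

  0-simplices (9): [1], [2], [3], [4], [5], [6], [7], [8], [9]
  1-simplices (13): [1,3], [1,9], [2,4], [2,5], [2,7], [3,8], [4,5], [4,6], [4,7], [5,6], [5,7], [6,7], [8,9]
  2-simplices (6): [2,4,5], [2,4,7], [2,5,7], [4,5,6], [4,6,7], [5,6,7]

Hence C_0 ≅ Z^9, C_1 ≅ Z^13, C_2 ≅ Z^6.

Boundary ∂_1: C_1 → C_0 maps an edge to its endpoints' difference, ∂[p,q] = q − p. For instance
  ∂[4,6] = [6] − [4].
The resulting 9×13 matrix has rank 7, and its Smith normal form has invariant factors (1,1,1,1,1,1,1).

Boundary ∂_2: C_2 → C_1 maps a triangle to the signed sum of its edges. For instance
  ∂[2,5,7] = [5,7] − [2,7] + [2,5],
  ∂[4,5,6] = [5,6] − [4,6] + [4,5].
The 13×6 boundary matrix has rank 5 and Smith normal form diag(1,1,1,1,1).

Reading off H_k = ker ∂_k / im ∂_{k+1}:

  H_1: rank ker ∂_1 − rank ∂_2 = (13 − 7) − 5 = 1, and the invariant factors of ∂_2 are all 1, so H_1 = Z.

(K is a triangulation of the disjoint union of the circle S^1 and the 2-sphere S^2.)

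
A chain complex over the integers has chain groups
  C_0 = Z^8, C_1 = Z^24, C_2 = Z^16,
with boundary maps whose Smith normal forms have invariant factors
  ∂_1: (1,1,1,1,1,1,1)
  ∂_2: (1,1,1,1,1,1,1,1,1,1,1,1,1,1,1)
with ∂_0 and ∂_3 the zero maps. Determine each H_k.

H_0: b_0 = 8 − 0 − 7 = 1; torsion from ∂_1 factors > 1: none. So H_0 ≅ Z.
H_1: b_1 = 24 − 7 − 15 = 2; torsion from ∂_2 factors > 1: none. So H_1 ≅ Z^2.
H_2: b_2 = 16 − 15 − 0 = 1; torsion from ∂_3 factors > 1: none. So H_2 ≅ Z.

H_0 ≅ Z,  H_1 ≅ Z^2,  H_2 ≅ Z.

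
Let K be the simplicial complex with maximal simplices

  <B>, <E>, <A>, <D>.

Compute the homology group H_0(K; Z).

Fix the vertex order A < B < D < E and write every simplex with vertices in increasing order. Then dim K = 0 and the simplices of K are:

  0-simplices (4): A, B, D, E

Hence C_0 ≅ Z^4.

From H_k ≅ ker(∂_k) / im(∂_{k+1}) we obtain:

  H_0: rank C_0 − rank ∂_1 = 4 − 0 = 4, and there is no ∂_1, so H_0 ≅ Z^4.

H_0 = Z^4.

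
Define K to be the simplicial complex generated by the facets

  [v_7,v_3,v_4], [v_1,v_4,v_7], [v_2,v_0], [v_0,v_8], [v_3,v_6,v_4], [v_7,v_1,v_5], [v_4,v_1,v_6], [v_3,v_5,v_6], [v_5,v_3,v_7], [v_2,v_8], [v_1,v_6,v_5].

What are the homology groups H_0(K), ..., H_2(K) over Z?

K has 9 vertices, 15 edges, 8 triangles.
rank ∂_0 = 0, rank ∂_1 = 7 ⇒ b_0 = 9 − 0 − 7 = 2; all invariant factors of ∂_1 are 1 so no torsion. So H_0 = Z^2.
rank ∂_1 = 7, rank ∂_2 = 7 ⇒ b_1 = 15 − 7 − 7 = 1; all invariant factors of ∂_2 are 1 so no torsion. So H_1 = Z.
rank ∂_2 = 7, rank ∂_3 = 0 ⇒ b_2 = 8 − 7 − 0 = 1. So H_2 = Z.

H_0 = Z^2,  H_1 = Z,  H_2 = Z.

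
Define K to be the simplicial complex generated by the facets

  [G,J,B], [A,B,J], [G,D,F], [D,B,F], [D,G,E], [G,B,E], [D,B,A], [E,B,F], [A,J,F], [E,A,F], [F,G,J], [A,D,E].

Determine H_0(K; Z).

Order the vertices as A < B < D < E < F < G < J. Listing each simplex with vertices in this order, K has dimension 2 with simplices:

  0-simplices (7): A, B, D, E, F, G, J
  1-simplices (18): AB, AD, AE, AF, AJ, BD, BE, BF, BG, BJ, DE, DF, DG, EF, EG, FG, FJ, GJ
  2-simplices (12): ABD, ABJ, ADE, AEF, AFJ, BDF, BEF, BEG, BGJ, DEG, DFG, FGJ

Hence C_0 ≅ Z^7, C_1 ≅ Z^18, C_2 ≅ Z^12.

∂_1: C_1 → C_0 is given by ∂[p,q] = [q] − [p]. For instance
  ∂BD = D − B.
The 7×18 boundary matrix has rank 6 and Smith normal form diag(1,1,1,1,1,1).

The boundary map ∂_2: C_2 → C_1 acts by ∂[p,q,r] = [q,r] − [p,r] + [p,q]. For instance
  ∂BGJ = GJ − BJ + BG,
  ∂FGJ = GJ − FJ + FG.
As a 18×12 matrix over Z this has rank 12, with invariant factors (1,1,1,1,1,1,1,1,1,1,1,2).

From H_k ≅ ker(∂_k) / im(∂_{k+1}) we obtain:

  H_0: rank C_0 − rank ∂_1 = 7 − 6 = 1, and the invariant factors of ∂_1 are all 1, so H_0 ≅ Z.

H_0 ≅ Z.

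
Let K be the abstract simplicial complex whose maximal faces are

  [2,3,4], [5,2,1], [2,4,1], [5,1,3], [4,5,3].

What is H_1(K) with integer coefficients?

Fix the vertex order 1 < 2 < 3 < 4 < 5 and write every simplex with vertices in increasing order. Then dim K = 2 and the simplices of K are:

  0-simplices (5): [1], [2], [3], [4], [5]
  1-simplices (10): [1,2], [1,3], [1,4], [1,5], [2,3], [2,4], [2,5], [3,4], [3,5], [4,5]
  2-simplices (5): [1,2,4], [1,2,5], [1,3,5], [2,3,4], [3,4,5]

so the chain groups are C_0 ≅ Z^5, C_1 ≅ Z^10, C_2 ≅ Z^5.

Boundary ∂_1: C_1 → C_0 is given by ∂[p,q] = [q] − [p].
As a 5×10 matrix over Z this has rank 4, with invariant factors (1,1,1,1).

Boundary ∂_2: C_2 → C_1 maps a triangle to the signed sum of its edges. For instance
  ∂[1,2,4] = [2,4] − [1,4] + [1,2],
  ∂[1,2,5] = [2,5] − [1,5] + [1,2].
The 10×5 boundary matrix has rank 5 and Smith normal form diag(1,1,1,1,1).

Reading off H_k = ker ∂_k / im ∂_{k+1}:

  H_1: rank ker ∂_1 − rank ∂_2 = (10 − 4) − 5 = 1, and the invariant factors of ∂_2 are all 1, so H_1 ≅ Z.

H_1 ≅ Z.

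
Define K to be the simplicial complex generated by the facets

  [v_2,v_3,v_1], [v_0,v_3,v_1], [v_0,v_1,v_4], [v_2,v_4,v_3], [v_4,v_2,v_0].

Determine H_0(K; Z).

Take the total order v_0 < v_1 < v_2 < v_3 < v_4 on the vertex set. Then K (dimension 2) consists of the simplices:

  0-simplices (5): [v_0], [v_1], [v_2], [v_3], [v_4]
  1-simplices (10): [v_0,v_1], [v_0,v_2], [v_0,v_3], [v_0,v_4], [v_1,v_2], [v_1,v_3], [v_1,v_4], [v_2,v_3], [v_2,v_4], [v_3,v_4]
  2-simplices (5): [v_0,v_1,v_3], [v_0,v_1,v_4], [v_0,v_2,v_4], [v_1,v_2,v_3], [v_2,v_3,v_4]

so the chain groups are C_0 ≅ Z^5, C_1 ≅ Z^10, C_2 ≅ Z^5.

Boundary ∂_1: C_1 → C_0 is given by ∂[p,q] = [q] − [p].
The resulting 5×10 matrix has rank 4, and its Smith normal form has invariant factors (1,1,1,1).

∂_2: C_2 → C_1 maps a triangle to the signed sum of its edges. For instance
  ∂[v_2,v_3,v_4] = [v_3,v_4] − [v_2,v_4] + [v_2,v_3],
  ∂[v_1,v_2,v_3] = [v_2,v_3] − [v_1,v_3] + [v_1,v_2].
The resulting 10×5 matrix has rank 5, and its Smith normal form has invariant factors (1,1,1,1,1).

Now H_k = ker ∂_k / im ∂_{k+1}, so:

  H_0: rank C_0 − rank ∂_1 = 5 − 4 = 1, and the invariant factors of ∂_1 are all 1, so H_0 ≅ Z.

H_0 ≅ Z.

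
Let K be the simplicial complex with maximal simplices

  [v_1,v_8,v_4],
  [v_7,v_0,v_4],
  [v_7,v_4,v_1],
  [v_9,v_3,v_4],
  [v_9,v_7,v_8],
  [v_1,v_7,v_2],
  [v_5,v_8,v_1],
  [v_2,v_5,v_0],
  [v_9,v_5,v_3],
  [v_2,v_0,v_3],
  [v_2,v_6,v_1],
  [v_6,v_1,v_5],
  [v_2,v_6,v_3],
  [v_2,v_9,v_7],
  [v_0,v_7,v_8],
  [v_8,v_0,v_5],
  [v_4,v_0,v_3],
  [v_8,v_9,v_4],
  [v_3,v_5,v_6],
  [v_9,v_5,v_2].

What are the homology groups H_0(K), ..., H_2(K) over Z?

K has 10 vertices, 30 edges, 20 triangles.
rank ∂_0 = 0, rank ∂_1 = 9 ⇒ b_0 = 10 − 0 − 9 = 1; all invariant factors of ∂_1 are 1 so no torsion. So H_0 = Z.
rank ∂_1 = 9, rank ∂_2 = 20 ⇒ b_1 = 30 − 9 − 20 = 1; ∂_2 has invariant factor(s) [2] giving torsion. So H_1 = Z ⊕ Z/2.
rank ∂_2 = 20, rank ∂_3 = 0 ⇒ b_2 = 20 − 20 − 0 = 0. So H_2 = 0.

H_0 = Z,  H_1 = Z ⊕ Z/2,  H_2 = 0.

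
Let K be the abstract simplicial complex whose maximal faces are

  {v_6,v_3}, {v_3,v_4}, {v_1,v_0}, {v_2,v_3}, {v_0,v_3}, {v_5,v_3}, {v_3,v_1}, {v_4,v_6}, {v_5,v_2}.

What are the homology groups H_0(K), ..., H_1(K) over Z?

H_0 = Z,  H_1 = Z^3.

Fix the vertex order v_0 < v_1 < v_2 < v_3 < v_4 < v_5 < v_6 and write every simplex with vertices in increasing order. Then dim K = 1 and the simplices of K are:

  0-simplices (7): [v_0], [v_1], [v_2], [v_3], [v_4], [v_5], [v_6]
  1-simplices (9): [v_0,v_1], [v_0,v_3], [v_1,v_3], [v_2,v_3], [v_2,v_5], [v_3,v_4], [v_3,v_5], [v_3,v_6], [v_4,v_6]

giving chain groups C_0 ≅ Z^7, C_1 ≅ Z^9.

The boundary map ∂_1: C_1 → C_0 sends each edge [p,q] (with p < q) to q − p. For instance
  ∂[v_2,v_3] = [v_3] − [v_2].
The resulting 7×9 matrix has rank 6, and its Smith normal form has invariant factors (1,1,1,1,1,1).

From H_k ≅ ker(∂_k) / im(∂_{k+1}) we obtain:

  H_0: rank C_0 − rank ∂_1 = 7 − 6 = 1, and the invariant factors of ∂_1 are all 1, so H_0 = Z.
  H_1: rank ker ∂_1 − rank ∂_2 = (9 − 6) − 0 = 3, and there is no ∂_2, so H_1 = Z^3.

As a check, the Euler characteristic is 7 − 9 = -2, which agrees with 1 − 3 = -2.
(K is a triangulation of a wedge of 3 circles.)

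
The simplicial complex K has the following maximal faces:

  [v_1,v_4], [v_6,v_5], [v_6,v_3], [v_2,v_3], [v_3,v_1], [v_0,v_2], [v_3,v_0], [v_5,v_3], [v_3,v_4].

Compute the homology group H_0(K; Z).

H_0 = Z.

K has 7 vertices, 9 edges.
rank ∂_0 = 0, rank ∂_1 = 6 ⇒ b_0 = 7 − 0 − 6 = 1; all invariant factors of ∂_1 are 1 so no torsion. So H_0 = Z.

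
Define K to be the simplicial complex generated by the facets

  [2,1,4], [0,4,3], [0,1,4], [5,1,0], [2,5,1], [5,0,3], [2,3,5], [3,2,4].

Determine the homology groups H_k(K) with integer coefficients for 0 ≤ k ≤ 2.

H_0 ≅ Z,  H_1 = 0,  H_2 ≅ Z.

Take the total order 0 < 1 < 2 < 3 < 4 < 5 on the vertex set. Then K (dimension 2) consists of the simplices:

  0-simplices (6): [0], [1], [2], [3], [4], [5]
  1-simplices (12): [0,1], [0,3], [0,4], [0,5], [1,2], [1,4], [1,5], [2,3], [2,4], [2,5], [3,4], [3,5]
  2-simplices (8): [0,1,4], [0,1,5], [0,3,4], [0,3,5], [1,2,4], [1,2,5], [2,3,4], [2,3,5]

Hence C_0 ≅ Z^6, C_1 ≅ Z^12, C_2 ≅ Z^8.

∂_1: C_1 → C_0 maps an edge to its endpoints' difference, ∂[p,q] = q − p.
The resulting 6×12 matrix has rank 5, and its Smith normal form has invariant factors (1,1,1,1,1).

∂_2: C_2 → C_1 sends each 2-simplex [p,q,r] to [q,r] − [p,r] + [p,q]. For instance
  ∂[0,3,4] = [3,4] − [0,4] + [0,3],
  ∂[2,3,5] = [3,5] − [2,5] + [2,3].
The resulting 12×8 matrix has rank 7, and its Smith normal form has invariant factors (1,1,1,1,1,1,1).

Now H_k = ker ∂_k / im ∂_{k+1}, so:

  H_0: rank C_0 − rank ∂_1 = 6 − 5 = 1, and the invariant factors of ∂_1 are all 1, so H_0 = Z.
  H_1: rank ker ∂_1 − rank ∂_2 = (12 − 5) − 7 = 0, and the invariant factors of ∂_2 are all 1, so H_1 = 0.
  H_2: rank ker ∂_2 − rank ∂_3 = (8 − 7) − 0 = 1, and there is no ∂_3, so H_2 = Z.

As a check, the Euler characteristic is 6 − 12 + 8 = 2, which agrees with 1 − 0 + 1 = 2.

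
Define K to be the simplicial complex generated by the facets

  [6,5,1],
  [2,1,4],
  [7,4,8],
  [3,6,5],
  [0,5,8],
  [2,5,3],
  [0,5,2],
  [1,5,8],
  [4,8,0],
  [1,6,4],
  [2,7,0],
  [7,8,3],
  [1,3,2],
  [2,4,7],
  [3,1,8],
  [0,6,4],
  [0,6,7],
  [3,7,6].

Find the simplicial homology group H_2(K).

Fix the vertex order 0 < 1 < 2 < 3 < 4 < 5 < 6 < 7 < 8 and write every simplex with vertices in increasing order. Then dim K = 2 and the simplices of K are:

  0-simplices (9): [0], [1], [2], [3], [4], [5], [6], [7], [8]
  1-simplices (27): (27 of them)
  2-simplices (18): [0,2,5], [0,2,7], [0,4,6], [0,4,8], [0,5,8], [0,6,7], [1,2,3], [1,2,4], [1,3,8], [1,4,6], [1,5,6], [1,5,8], [2,3,5], [2,4,7], [3,5,6], [3,6,7], [3,7,8], [4,7,8]

Hence C_0 ≅ Z^9, C_1 ≅ Z^27, C_2 ≅ Z^18.

Boundary ∂_1: C_1 → C_0 is given by ∂[p,q] = [q] − [p]. For instance
  ∂[0,2] = [2] − [0].
The resulting 9×27 matrix has rank 8, and its Smith normal form has invariant factors (1,1,1,1,1,1,1,1).

∂_2: C_2 → C_1 acts by ∂[p,q,r] = [q,r] − [p,r] + [p,q]. For instance
  ∂[3,7,8] = [7,8] − [3,8] + [3,7],
  ∂[0,6,7] = [6,7] − [0,7] + [0,6].
The 27×18 boundary matrix has rank 18 and Smith normal form diag(1,1,1,1,1,1,1,1,1,1,1,1,1,1,1,1,1,2).

Reading off H_k = ker ∂_k / im ∂_{k+1}:

  H_2: rank ker ∂_2 − rank ∂_3 = (18 − 18) − 0 = 0, and there is no ∂_3, so H_2 ≅ 0.

H_2 = 0.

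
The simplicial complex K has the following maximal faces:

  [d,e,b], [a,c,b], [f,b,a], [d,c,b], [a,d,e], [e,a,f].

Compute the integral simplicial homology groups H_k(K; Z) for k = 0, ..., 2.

Order the vertices as a < b < c < d < e < f. Listing each simplex with vertices in this order, K has dimension 2 with simplices:

  0-simplices (6): a, b, c, d, e, f
  1-simplices (12): ab, ac, ad, ae, af, bc, bd, be, bf, cd, de, ef
  2-simplices (6): abc, abf, ade, aef, bcd, bde

Hence C_0 ≅ Z^6, C_1 ≅ Z^12, C_2 ≅ Z^6.

∂_1: C_1 → C_0 is given by ∂[p,q] = [q] − [p].
This gives a 6×12 integer matrix of rank 5; reducing to Smith normal form yields diagonal entries (1,1,1,1,1).

The boundary map ∂_2: C_2 → C_1 sends each 2-simplex [p,q,r] to [q,r] − [p,r] + [p,q]. For instance
  ∂bcd = cd − bd + bc,
  ∂bde = de − be + bd.
As a 12×6 matrix over Z this has rank 6, with invariant factors (1,1,1,1,1,1).

Now H_k = ker ∂_k / im ∂_{k+1}, so:

  H_0: rank C_0 − rank ∂_1 = 6 − 5 = 1, and the invariant factors of ∂_1 are all 1, so H_0 ≅ Z.
  H_1: rank ker ∂_1 − rank ∂_2 = (12 − 5) − 6 = 1, and the invariant factors of ∂_2 are all 1, so H_1 ≅ Z.
  H_2: rank ker ∂_2 − rank ∂_3 = (6 − 6) − 0 = 0, and there is no ∂_3, so H_2 ≅ 0.

As a check, the Euler characteristic is 6 − 12 + 6 = 0, which agrees with 1 − 1 + 0 = 0.
(K is a triangulation of the cylinder S^1 x I.)

H_0 = Z,  H_1 = Z,  H_2 = 0.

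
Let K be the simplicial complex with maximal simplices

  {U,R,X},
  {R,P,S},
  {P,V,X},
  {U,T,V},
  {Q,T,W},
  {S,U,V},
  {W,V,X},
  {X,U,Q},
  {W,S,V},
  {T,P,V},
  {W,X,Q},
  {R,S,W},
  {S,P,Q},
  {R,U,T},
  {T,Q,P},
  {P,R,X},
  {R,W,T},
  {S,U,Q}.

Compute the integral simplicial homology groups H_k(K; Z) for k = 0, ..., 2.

Fix the vertex order P < Q < R < S < T < U < V < W < X and write every simplex with vertices in increasing order. Then dim K = 2 and the simplices of K are:

  0-simplices (9): P, Q, R, S, T, U, V, W, X
  1-simplices (27): PQ, PR, PS, PT, PV, PX, QS, QT, QU, QW, QX, RS, RT, RU, RW, RX, SU, SV, SW, TU, TV, TW, UV, UX, VW, VX, WX
  2-simplices (18): PQS, PQT, PRS, PRX, PTV, PVX, QSU, QTW, QUX, QWX, RSW, RTU, RTW, RUX, SUV, SVW, TUV, VWX

so the chain groups are C_0 ≅ Z^9, C_1 ≅ Z^27, C_2 ≅ Z^18.

∂_1: C_1 → C_0 maps an edge to its endpoints' difference, ∂[p,q] = q − p. For instance
  ∂UV = V − U.
The 9×27 boundary matrix has rank 8 and Smith normal form diag(1,1,1,1,1,1,1,1).

The boundary map ∂_2: C_2 → C_1 sends each 2-simplex [p,q,r] to [q,r] − [p,r] + [p,q]. For instance
  ∂TUV = UV − TV + TU,
  ∂PRS = RS − PS + PR.
The resulting 27×18 matrix has rank 17, and its Smith normal form has invariant factors (1,1,1,1,1,1,1,1,1,1,1,1,1,1,1,1,1).

From H_k ≅ ker(∂_k) / im(∂_{k+1}) we obtain:

  H_0: rank C_0 − rank ∂_1 = 9 − 8 = 1, and the invariant factors of ∂_1 are all 1, so H_0 = Z.
  H_1: rank ker ∂_1 − rank ∂_2 = (27 − 8) − 17 = 2, and the invariant factors of ∂_2 are all 1, so H_1 = Z^2.
  H_2: rank ker ∂_2 − rank ∂_3 = (18 − 17) − 0 = 1, and there is no ∂_3, so H_2 = Z.

As a check, the Euler characteristic is 9 − 27 + 18 = 0, which agrees with 1 − 2 + 1 = 0.

H_0 = Z,  H_1 = Z^2,  H_2 = Z.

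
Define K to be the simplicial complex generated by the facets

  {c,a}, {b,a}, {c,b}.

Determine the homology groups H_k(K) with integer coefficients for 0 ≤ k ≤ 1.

H_0 = Z,  H_1 = Z.

Fix the vertex order a < b < c and write every simplex with vertices in increasing order. Then dim K = 1 and the simplices of K are:

  0-simplices (3): a, b, c
  1-simplices (3): ab, ac, bc

Hence C_0 ≅ Z^3, C_1 ≅ Z^3.

∂_1: C_1 → C_0 is given by ∂[p,q] = [q] − [p].
This gives a 3×3 integer matrix of rank 2; reducing to Smith normal form yields diagonal entries (1,1).

From H_k ≅ ker(∂_k) / im(∂_{k+1}) we obtain:

  H_0: rank C_0 − rank ∂_1 = 3 − 2 = 1, and the invariant factors of ∂_1 are all 1, so H_0 = Z.
  H_1: rank ker ∂_1 − rank ∂_2 = (3 − 2) − 0 = 1, and there is no ∂_2, so H_1 = Z.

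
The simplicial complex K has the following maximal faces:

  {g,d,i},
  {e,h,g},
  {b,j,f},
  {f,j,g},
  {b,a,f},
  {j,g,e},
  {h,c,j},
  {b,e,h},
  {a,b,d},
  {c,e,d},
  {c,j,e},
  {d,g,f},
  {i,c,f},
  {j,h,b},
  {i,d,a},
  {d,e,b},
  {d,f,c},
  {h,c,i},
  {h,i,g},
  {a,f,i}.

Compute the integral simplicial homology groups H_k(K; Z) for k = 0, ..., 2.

H_0 = Z,  H_1 = Z ⊕ Z/2,  H_2 = 0.

We work with the vertex ordering a < b < c < d < e < f < g < h < i < j. The simplices of K, each written with vertices in increasing order, are:

  0-simplices (10): a, b, c, d, e, f, g, h, i, j
  1-simplices (30): ab, ad, af, ai, bd, be, bf, bh, bj, cd, ce, cf, ch, ci, cj, de, df, dg, di, eg, eh, ej, fg, fi, fj, gh, gi, gj, hi, hj
  2-simplices (20): abd, abf, adi, afi, bde, beh, bfj, bhj, cde, cdf, cej, cfi, chi, chj, dfg, dgi, egh, egj, fgj, ghi

so the chain groups are C_0 ≅ Z^10, C_1 ≅ Z^30, C_2 ≅ Z^20.

∂_1: C_1 → C_0 is given by ∂[p,q] = [q] − [p]. For instance
  ∂fj = j − f.
As a 10×30 matrix over Z this has rank 9, with invariant factors (1,1,1,1,1,1,1,1,1).

The boundary map ∂_2: C_2 → C_1 acts by ∂[p,q,r] = [q,r] − [p,r] + [p,q]. For instance
  ∂fgj = gj − fj + fg,
  ∂abd = bd − ad + ab.
The 30×20 boundary matrix has rank 20 and Smith normal form diag(1,1,1,1,1,1,1,1,1,1,1,1,1,1,1,1,1,1,1,2).

Now H_k = ker ∂_k / im ∂_{k+1}, so:

  H_0: rank C_0 − rank ∂_1 = 10 − 9 = 1, and the invariant factors of ∂_1 are all 1, so H_0 ≅ Z.
  H_1: rank ker ∂_1 − rank ∂_2 = (30 − 9) − 20 = 1, and ∂_2 has invariant factor 2 > 1, so H_1 ≅ Z ⊕ Z/2.
  H_2: rank ker ∂_2 − rank ∂_3 = (20 − 20) − 0 = 0, and there is no ∂_3, so H_2 ≅ 0.

As a check, the Euler characteristic is 10 − 30 + 20 = 0, which agrees with 1 − 1 + 0 = 0.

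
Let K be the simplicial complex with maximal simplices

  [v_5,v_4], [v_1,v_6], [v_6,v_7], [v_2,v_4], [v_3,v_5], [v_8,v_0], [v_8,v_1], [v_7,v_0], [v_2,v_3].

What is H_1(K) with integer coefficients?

H_1 = Z^2.

We work with the vertex ordering v_0 < v_1 < v_2 < v_3 < v_4 < v_5 < v_6 < v_7 < v_8. The simplices of K, each written with vertices in increasing order, are:

  0-simplices (9): [v_0], [v_1], [v_2], [v_3], [v_4], [v_5], [v_6], [v_7], [v_8]
  1-simplices (9): [v_0,v_7], [v_0,v_8], [v_1,v_6], [v_1,v_8], [v_2,v_3], [v_2,v_4], [v_3,v_5], [v_4,v_5], [v_6,v_7]

giving chain groups C_0 ≅ Z^9, C_1 ≅ Z^9.

Boundary ∂_1: C_1 → C_0 maps an edge to its endpoints' difference, ∂[p,q] = q − p. For instance
  ∂[v_1,v_6] = [v_6] − [v_1].
The 9×9 boundary matrix has rank 7 and Smith normal form diag(1,1,1,1,1,1,1).

Computing H_k = (kernel of ∂_k) / (image of ∂_{k+1}):

  H_1: rank ker ∂_1 − rank ∂_2 = (9 − 7) − 0 = 2, and there is no ∂_2, so H_1 ≅ Z^2.

(K is a triangulation of the disjoint union of the circle S^1 and the circle S^1.)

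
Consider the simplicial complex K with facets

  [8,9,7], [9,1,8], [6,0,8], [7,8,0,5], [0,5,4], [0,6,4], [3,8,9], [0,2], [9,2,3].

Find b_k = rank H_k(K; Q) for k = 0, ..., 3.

b_0 = 1, b_1 = 1, b_2 = 0, b_3 = 0.

Fix the vertex order 0 < 1 < 2 < 3 < 4 < 5 < 6 < 7 < 8 < 9 and write every simplex with vertices in increasing order. Then dim K = 3 and the simplices of K are:

  0-simplices (10): [0], [1], [2], [3], [4], [5], [6], [7], [8], [9]
  1-simplices (20): [0,2], [0,4], [0,5], [0,6], [0,7], [0,8], [1,8], [1,9], [2,3], [2,9], [3,8], [3,9], [4,5], [4,6], [5,7], [5,8], [6,8], [7,8], [7,9], [8,9]
  2-simplices (11): [0,4,5], [0,4,6], [0,5,7], [0,5,8], [0,6,8], [0,7,8], [1,8,9], [2,3,9], [3,8,9], [5,7,8], [7,8,9]
  3-simplices (1): [0,5,7,8]

giving chain groups C_0 ≅ Z^10, C_1 ≅ Z^20, C_2 ≅ Z^11, C_3 ≅ Z^1.

∂_1: C_1 → C_0 is given by ∂[p,q] = [q] − [p]. For instance
  ∂[3,9] = [9] − [3].
As a 10×20 matrix over Z this has rank 9, with invariant factors (1,1,1,1,1,1,1,1,1).

The boundary map ∂_2: C_2 → C_1 maps a triangle to the signed sum of its edges. For instance
  ∂[5,7,8] = [7,8] − [5,8] + [5,7],
  ∂[0,6,8] = [6,8] − [0,8] + [0,6].
As a 20×11 matrix over Z this has rank 10, with invariant factors (1,1,1,1,1,1,1,1,1,1).

The boundary map ∂_3: C_3 → C_2 sends each 3-simplex σ to the alternating sum Σ_i (−1)^i (σ with its i-th vertex removed). For instance
  ∂[0,5,7,8] = [5,7,8] − [0,7,8] + [0,5,8] − [0,5,7].
The resulting 11×1 matrix has rank 1, and its Smith normal form has invariant factors (1).

From H_k ≅ ker(∂_k) / im(∂_{k+1}) we obtain:

  H_0: rank C_0 − rank ∂_1 = 10 − 9 = 1, and the invariant factors of ∂_1 are all 1, so H_0 = Z.
  H_1: rank ker ∂_1 − rank ∂_2 = (20 − 9) − 10 = 1, and the invariant factors of ∂_2 are all 1, so H_1 = Z.
  H_2: rank ker ∂_2 − rank ∂_3 = (11 − 10) − 1 = 0, and the invariant factors of ∂_3 are all 1, so H_2 = 0.
  H_3: rank ker ∂_3 − rank ∂_4 = (1 − 1) − 0 = 0, and there is no ∂_4, so H_3 = 0.

Hence the Betti numbers are b_0 = 1, b_1 = 1, b_2 = 0, b_3 = 0.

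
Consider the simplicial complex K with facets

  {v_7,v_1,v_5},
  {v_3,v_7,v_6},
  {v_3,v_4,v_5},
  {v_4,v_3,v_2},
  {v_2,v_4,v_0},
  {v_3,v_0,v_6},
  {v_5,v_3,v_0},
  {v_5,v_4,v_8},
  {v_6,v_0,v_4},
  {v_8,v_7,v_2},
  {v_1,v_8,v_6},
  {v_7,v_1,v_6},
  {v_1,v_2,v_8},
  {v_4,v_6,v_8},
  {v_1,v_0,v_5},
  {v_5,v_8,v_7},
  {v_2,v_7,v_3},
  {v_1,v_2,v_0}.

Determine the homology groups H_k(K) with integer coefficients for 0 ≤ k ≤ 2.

We work with the vertex ordering v_0 < v_1 < v_2 < v_3 < v_4 < v_5 < v_6 < v_7 < v_8. The simplices of K, each written with vertices in increasing order, are:

  0-simplices (9): [v_0], [v_1], [v_2], [v_3], [v_4], [v_5], [v_6], [v_7], [v_8]
  1-simplices (27): (27 of them)
  2-simplices (18): (18 of them)

Hence C_0 ≅ Z^9, C_1 ≅ Z^27, C_2 ≅ Z^18.

The boundary map ∂_1: C_1 → C_0 maps an edge to its endpoints' difference, ∂[p,q] = q − p.
The 9×27 boundary matrix has rank 8 and Smith normal form diag(1,1,1,1,1,1,1,1).

Boundary ∂_2: C_2 → C_1 maps a triangle to the signed sum of its edges. For instance
  ∂[v_0,v_3,v_5] = [v_3,v_5] − [v_0,v_5] + [v_0,v_3],
  ∂[v_2,v_3,v_4] = [v_3,v_4] − [v_2,v_4] + [v_2,v_3].
As a 27×18 matrix over Z this has rank 18, with invariant factors (1,1,1,1,1,1,1,1,1,1,1,1,1,1,1,1,1,2).

From H_k ≅ ker(∂_k) / im(∂_{k+1}) we obtain:

  H_0: rank C_0 − rank ∂_1 = 9 − 8 = 1, and the invariant factors of ∂_1 are all 1, so H_0 ≅ Z.
  H_1: rank ker ∂_1 − rank ∂_2 = (27 − 8) − 18 = 1, and ∂_2 has invariant factor 2 > 1, so H_1 ≅ Z ⊕ Z/2.
  H_2: rank ker ∂_2 − rank ∂_3 = (18 − 18) − 0 = 0, and there is no ∂_3, so H_2 ≅ 0.

(K is a triangulation of the Klein bottle.)

H_0 = Z,  H_1 = Z ⊕ Z/2,  H_2 = 0.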